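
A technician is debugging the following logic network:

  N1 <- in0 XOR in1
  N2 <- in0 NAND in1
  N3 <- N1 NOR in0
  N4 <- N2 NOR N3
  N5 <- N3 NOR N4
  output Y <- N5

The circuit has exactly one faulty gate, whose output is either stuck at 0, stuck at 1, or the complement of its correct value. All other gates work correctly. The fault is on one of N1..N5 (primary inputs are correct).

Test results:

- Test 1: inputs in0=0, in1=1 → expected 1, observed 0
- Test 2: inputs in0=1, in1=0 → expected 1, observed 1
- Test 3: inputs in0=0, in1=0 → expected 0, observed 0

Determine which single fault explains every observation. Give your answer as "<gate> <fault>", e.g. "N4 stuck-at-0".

Fault-free values for test 1 (in0=0, in1=1): N1=1, N2=1, N3=0, N4=0, N5=1, giving Y=1. Observed 0.
Test 1: faults giving observed 0 are {N1 stuck-at-0, N1 inverted output, N2 stuck-at-0, N2 inverted output, N3 stuck-at-1, N3 inverted output, N4 stuck-at-1, N4 inverted output, N5 stuck-at-0, N5 inverted output}.
Test 2 (in0=1, in1=0): fault-free N1=1, N2=1, N3=0, N4=0, N5=1 → 1; observed 1. Eliminates N2 stuck-at-0, N2 inverted output, N3 stuck-at-1, N3 inverted output, N4 stuck-at-1, N4 inverted output, N5 stuck-at-0, N5 inverted output.
Test 3 (in0=0, in1=0): fault-free N1=0, N2=1, N3=1, N4=0, N5=0 → 0; observed 0. Eliminates N1 inverted output.
Only N1 stuck-at-0 is consistent with every test.

N1 stuck-at-0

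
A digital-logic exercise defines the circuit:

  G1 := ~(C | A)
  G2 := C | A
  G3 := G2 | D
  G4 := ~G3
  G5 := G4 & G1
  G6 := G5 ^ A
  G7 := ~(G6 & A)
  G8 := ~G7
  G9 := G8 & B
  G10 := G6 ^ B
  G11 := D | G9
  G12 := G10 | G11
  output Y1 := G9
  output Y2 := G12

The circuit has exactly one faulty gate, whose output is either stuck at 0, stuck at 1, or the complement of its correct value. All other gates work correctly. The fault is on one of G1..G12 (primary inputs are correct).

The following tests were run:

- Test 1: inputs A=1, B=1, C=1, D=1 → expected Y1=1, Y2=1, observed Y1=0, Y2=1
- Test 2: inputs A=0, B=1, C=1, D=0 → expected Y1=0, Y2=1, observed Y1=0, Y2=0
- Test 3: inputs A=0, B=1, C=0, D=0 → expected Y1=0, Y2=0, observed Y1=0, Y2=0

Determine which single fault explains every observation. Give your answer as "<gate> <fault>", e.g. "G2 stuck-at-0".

G5 stuck-at-1

Fault-free values for test 1 (A=1, B=1, C=1, D=1): G1=0, G2=1, G3=1, G4=0, G5=0, G6=1, G7=0, G8=1, G9=1, G10=0, G11=1, G12=1, giving Y1=1, Y2=1. Observed Y1=0, Y2=1.
Test 1: faults giving observed Y1=0, Y2=1 are {G5 stuck-at-1, G5 inverted output, G6 stuck-at-0, G6 inverted output, G7 stuck-at-1, G7 inverted output, G8 stuck-at-0, G8 inverted output, G9 stuck-at-0, G9 inverted output}.
Test 2 (A=0, B=1, C=1, D=0): fault-free G1=0, G2=1, G3=1, G4=0, G5=0, G6=0, G7=1, G8=0, G9=0, G10=1, G11=0, G12=1 → Y1=0, Y2=1; observed Y1=0, Y2=0. Eliminates G6 stuck-at-0, G7 stuck-at-1, G7 inverted output, G8 stuck-at-0, G8 inverted output, G9 stuck-at-0, G9 inverted output.
Test 3 (A=0, B=1, C=0, D=0): fault-free G1=1, G2=0, G3=0, G4=1, G5=1, G6=1, G7=1, G8=0, G9=0, G10=0, G11=0, G12=0 → Y1=0, Y2=0; observed Y1=0, Y2=0. Eliminates G5 inverted output, G6 inverted output.
Only G5 stuck-at-1 is consistent with every test.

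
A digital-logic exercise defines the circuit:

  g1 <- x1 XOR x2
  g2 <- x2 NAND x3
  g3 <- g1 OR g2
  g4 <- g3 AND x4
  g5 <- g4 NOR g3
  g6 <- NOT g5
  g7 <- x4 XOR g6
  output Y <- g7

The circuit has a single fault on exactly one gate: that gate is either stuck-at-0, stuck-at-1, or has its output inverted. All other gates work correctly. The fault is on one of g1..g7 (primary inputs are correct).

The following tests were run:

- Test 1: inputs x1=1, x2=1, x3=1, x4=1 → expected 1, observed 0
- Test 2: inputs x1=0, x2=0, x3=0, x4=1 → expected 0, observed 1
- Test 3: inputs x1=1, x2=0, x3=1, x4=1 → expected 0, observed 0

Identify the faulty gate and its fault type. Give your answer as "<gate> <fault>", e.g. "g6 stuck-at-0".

g2 inverted output

Fault-free values for test 1 (x1=1, x2=1, x3=1, x4=1): g1=0, g2=0, g3=0, g4=0, g5=1, g6=0, g7=1, giving Y=1. Observed 0.
Test 1: faults giving observed 0 are {g1 stuck-at-1, g1 inverted output, g2 stuck-at-1, g2 inverted output, g3 stuck-at-1, g3 inverted output, g4 stuck-at-1, g4 inverted output, g5 stuck-at-0, g5 inverted output, g6 stuck-at-1, g6 inverted output, g7 stuck-at-0, g7 inverted output}.
Test 2 (x1=0, x2=0, x3=0, x4=1): fault-free g1=0, g2=1, g3=1, g4=1, g5=0, g6=1, g7=0 → 0; observed 1. Eliminates g1 stuck-at-1, g1 inverted output, g2 stuck-at-1, g3 stuck-at-1, g4 stuck-at-1, g4 inverted output, g5 stuck-at-0, g6 stuck-at-1, g7 stuck-at-0.
Test 3 (x1=1, x2=0, x3=1, x4=1): fault-free g1=1, g2=1, g3=1, g4=1, g5=0, g6=1, g7=0 → 0; observed 0. Eliminates g3 inverted output, g5 inverted output, g6 inverted output, g7 inverted output.
Only g2 inverted output is consistent with every test.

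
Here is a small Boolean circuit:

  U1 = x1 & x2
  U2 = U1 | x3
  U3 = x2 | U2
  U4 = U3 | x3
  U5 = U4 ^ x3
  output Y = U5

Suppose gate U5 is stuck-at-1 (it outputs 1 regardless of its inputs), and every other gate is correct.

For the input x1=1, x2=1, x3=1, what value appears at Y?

Propagate with U5 forced: U1=1, U2=1, U3=1, U4=1, U5=1 [stuck-at-1].
So Y = 1. (Without the fault it would be 0.)

1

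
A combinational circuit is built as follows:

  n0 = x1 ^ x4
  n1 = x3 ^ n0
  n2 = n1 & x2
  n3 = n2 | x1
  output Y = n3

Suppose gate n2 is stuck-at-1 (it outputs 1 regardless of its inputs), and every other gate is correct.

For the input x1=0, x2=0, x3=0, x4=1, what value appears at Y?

1

Propagate with n2 forced: n0=1, n1=1, n2=1 [stuck-at-1], n3=1.
So Y = 1. (Without the fault it would be 0.)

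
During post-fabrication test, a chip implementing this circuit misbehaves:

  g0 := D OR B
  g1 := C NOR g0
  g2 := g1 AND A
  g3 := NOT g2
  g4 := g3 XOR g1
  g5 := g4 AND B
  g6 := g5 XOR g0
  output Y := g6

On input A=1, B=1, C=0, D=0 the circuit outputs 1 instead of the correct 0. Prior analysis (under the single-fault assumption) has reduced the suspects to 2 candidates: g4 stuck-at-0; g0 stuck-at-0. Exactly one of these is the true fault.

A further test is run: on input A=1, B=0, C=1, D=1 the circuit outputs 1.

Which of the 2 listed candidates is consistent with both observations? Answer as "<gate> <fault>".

g4 stuck-at-0

Evaluate each candidate on input A=1, B=0, C=1, D=1:
  g4 stuck-at-0: g0=1, g1=0, g2=0, g3=1, g4=0 [stuck-at-0], g5=0, g6=1 → 1 — matches
  g0 stuck-at-0: g0=0 [stuck-at-0], g1=0, g2=0, g3=1, g4=1, g5=0, g6=0 → 0 — eliminated
Only g4 stuck-at-0 reproduces the observed 1.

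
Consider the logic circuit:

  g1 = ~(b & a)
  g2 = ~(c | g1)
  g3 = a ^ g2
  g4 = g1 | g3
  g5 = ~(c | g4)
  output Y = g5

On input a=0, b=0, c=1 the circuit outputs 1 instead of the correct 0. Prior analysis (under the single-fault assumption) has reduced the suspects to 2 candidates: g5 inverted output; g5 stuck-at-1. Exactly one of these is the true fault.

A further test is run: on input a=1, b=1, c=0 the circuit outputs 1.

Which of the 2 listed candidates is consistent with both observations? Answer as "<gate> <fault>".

Evaluate each candidate on input a=1, b=1, c=0:
  g5 inverted output: g1=0, g2=1, g3=0, g4=0, g5=0 [inverted output] → 0 — eliminated
  g5 stuck-at-1: g1=0, g2=1, g3=0, g4=0, g5=1 [stuck-at-1] → 1 — matches
Only g5 stuck-at-1 reproduces the observed 1.

g5 stuck-at-1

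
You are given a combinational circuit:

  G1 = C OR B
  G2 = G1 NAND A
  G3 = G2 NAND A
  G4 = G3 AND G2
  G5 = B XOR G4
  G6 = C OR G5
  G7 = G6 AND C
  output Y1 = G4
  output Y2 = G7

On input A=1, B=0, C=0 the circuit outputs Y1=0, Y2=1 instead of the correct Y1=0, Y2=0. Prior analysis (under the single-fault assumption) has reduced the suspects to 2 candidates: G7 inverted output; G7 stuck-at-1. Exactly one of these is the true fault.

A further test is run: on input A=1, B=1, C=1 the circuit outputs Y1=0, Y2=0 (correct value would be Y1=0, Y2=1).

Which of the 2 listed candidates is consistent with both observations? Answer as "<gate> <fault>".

G7 inverted output

Evaluate each candidate on input A=1, B=1, C=1:
  G7 inverted output: G1=1, G2=0, G3=1, G4=0, G5=1, G6=1, G7=0 [inverted output] → Y1=0, Y2=0 — matches
  G7 stuck-at-1: G1=1, G2=0, G3=1, G4=0, G5=1, G6=1, G7=1 [stuck-at-1] → Y1=0, Y2=1 — eliminated
Only G7 inverted output reproduces the observed Y1=0, Y2=0.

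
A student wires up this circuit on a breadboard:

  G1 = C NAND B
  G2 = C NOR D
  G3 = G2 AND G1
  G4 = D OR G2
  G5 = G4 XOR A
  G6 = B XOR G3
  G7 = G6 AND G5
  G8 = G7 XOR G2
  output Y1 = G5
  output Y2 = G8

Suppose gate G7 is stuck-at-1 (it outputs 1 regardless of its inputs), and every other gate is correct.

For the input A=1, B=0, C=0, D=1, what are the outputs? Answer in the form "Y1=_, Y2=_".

Y1=0, Y2=1

Propagate with G7 forced: G1=1, G2=0, G3=0, G4=1, G5=0, G6=0, G7=1 [stuck-at-1], G8=1.
So the outputs are Y1=0, Y2=1. (Without the fault they would be Y1=0, Y2=0.)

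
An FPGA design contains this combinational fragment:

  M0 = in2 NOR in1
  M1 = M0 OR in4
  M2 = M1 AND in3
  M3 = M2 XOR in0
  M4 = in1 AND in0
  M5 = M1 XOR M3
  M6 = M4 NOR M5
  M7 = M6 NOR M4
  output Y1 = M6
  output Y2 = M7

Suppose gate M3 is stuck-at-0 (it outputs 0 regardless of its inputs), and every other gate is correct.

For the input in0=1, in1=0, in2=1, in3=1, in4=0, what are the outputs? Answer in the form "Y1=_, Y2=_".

Y1=1, Y2=0

Propagate with M3 forced: M0=0, M1=0, M2=0, M3=0 [stuck-at-0], M4=0, M5=0, M6=1, M7=0.
So the outputs are Y1=1, Y2=0. (Without the fault they would be Y1=0, Y2=1.)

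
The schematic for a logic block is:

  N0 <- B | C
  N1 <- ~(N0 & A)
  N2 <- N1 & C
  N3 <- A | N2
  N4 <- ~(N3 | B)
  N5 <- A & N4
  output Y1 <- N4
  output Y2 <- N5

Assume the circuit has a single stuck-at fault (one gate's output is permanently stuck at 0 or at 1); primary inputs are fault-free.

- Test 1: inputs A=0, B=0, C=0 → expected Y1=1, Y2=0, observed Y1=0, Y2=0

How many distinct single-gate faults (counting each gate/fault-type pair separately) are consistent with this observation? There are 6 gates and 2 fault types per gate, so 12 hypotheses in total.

3

Fault-free: N0=0, N1=1, N2=0, N3=0, N4=1, N5=0 → Y1=1, Y2=0. Observed Y1=0, Y2=0.
  N0 stuck-at-0: output Y1=1, Y2=0 ✗
  N0 stuck-at-1: output Y1=1, Y2=0 ✗
  N1 stuck-at-0: output Y1=1, Y2=0 ✗
  N1 stuck-at-1: output Y1=1, Y2=0 ✗
  N2 stuck-at-0: output Y1=1, Y2=0 ✗
  N2 stuck-at-1: output Y1=0, Y2=0 ✓
  N3 stuck-at-0: output Y1=1, Y2=0 ✗
  N3 stuck-at-1: output Y1=0, Y2=0 ✓
  N4 stuck-at-0: output Y1=0, Y2=0 ✓
  N4 stuck-at-1: output Y1=1, Y2=0 ✗
  N5 stuck-at-0: output Y1=1, Y2=0 ✗
  N5 stuck-at-1: output Y1=1, Y2=1 ✗
Consistent faults: {N2 stuck-at-1, N3 stuck-at-1, N4 stuck-at-0} — 3 in all.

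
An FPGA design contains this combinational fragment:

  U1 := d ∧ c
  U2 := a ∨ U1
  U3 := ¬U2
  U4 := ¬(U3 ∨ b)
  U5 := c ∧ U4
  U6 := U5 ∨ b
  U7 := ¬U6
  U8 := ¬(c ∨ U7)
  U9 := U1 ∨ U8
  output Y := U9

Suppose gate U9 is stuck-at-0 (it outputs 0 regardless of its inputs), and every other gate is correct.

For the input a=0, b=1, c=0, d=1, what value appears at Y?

0

Propagate with U9 forced: U1=0, U2=0, U3=1, U4=0, U5=0, U6=1, U7=0, U8=1, U9=0 [stuck-at-0].
So Y = 0. (Without the fault it would be 1.)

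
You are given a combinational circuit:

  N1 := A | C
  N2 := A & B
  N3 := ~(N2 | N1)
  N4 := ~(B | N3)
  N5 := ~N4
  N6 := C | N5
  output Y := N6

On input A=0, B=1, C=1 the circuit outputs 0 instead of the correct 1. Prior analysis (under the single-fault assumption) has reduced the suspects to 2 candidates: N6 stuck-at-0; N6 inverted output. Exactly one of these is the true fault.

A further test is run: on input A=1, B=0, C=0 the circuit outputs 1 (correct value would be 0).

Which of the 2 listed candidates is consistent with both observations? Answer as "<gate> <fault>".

N6 inverted output

Evaluate each candidate on input A=1, B=0, C=0:
  N6 stuck-at-0: N1=1, N2=0, N3=0, N4=1, N5=0, N6=0 [stuck-at-0] → 0 — eliminated
  N6 inverted output: N1=1, N2=0, N3=0, N4=1, N5=0, N6=1 [inverted output] → 1 — matches
Only N6 inverted output reproduces the observed 1.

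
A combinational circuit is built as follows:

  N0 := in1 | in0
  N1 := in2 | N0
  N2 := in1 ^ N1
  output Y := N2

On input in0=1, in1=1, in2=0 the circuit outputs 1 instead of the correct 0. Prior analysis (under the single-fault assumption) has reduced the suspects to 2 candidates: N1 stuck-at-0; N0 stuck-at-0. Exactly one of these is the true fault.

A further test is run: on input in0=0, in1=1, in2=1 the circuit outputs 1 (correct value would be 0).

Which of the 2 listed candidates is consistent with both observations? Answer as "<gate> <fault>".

Evaluate each candidate on input in0=0, in1=1, in2=1:
  N1 stuck-at-0: N0=1, N1=0 [stuck-at-0], N2=1 → 1 — matches
  N0 stuck-at-0: N0=0 [stuck-at-0], N1=1, N2=0 → 0 — eliminated
Only N1 stuck-at-0 reproduces the observed 1.

N1 stuck-at-0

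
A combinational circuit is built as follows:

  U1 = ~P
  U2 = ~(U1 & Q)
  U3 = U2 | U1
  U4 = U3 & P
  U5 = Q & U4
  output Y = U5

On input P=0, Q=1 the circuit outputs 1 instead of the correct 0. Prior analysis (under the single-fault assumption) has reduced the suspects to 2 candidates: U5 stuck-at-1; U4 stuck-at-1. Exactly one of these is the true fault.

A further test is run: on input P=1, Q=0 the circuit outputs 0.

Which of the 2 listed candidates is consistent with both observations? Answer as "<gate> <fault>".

Evaluate each candidate on input P=1, Q=0:
  U5 stuck-at-1: U1=0, U2=1, U3=1, U4=1, U5=1 [stuck-at-1] → 1 — eliminated
  U4 stuck-at-1: U1=0, U2=1, U3=1, U4=1 [stuck-at-1], U5=0 → 0 — matches
Only U4 stuck-at-1 reproduces the observed 0.

U4 stuck-at-1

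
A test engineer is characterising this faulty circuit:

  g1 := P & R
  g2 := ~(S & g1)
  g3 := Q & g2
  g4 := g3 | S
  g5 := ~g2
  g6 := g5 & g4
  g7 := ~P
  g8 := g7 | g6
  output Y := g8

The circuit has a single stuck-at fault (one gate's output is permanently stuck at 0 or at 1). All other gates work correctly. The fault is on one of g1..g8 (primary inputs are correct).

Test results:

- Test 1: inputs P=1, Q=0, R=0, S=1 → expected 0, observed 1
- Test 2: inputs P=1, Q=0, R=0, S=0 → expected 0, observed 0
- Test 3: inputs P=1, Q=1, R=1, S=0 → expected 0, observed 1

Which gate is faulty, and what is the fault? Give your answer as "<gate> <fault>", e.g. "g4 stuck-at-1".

Fault-free values for test 1 (P=1, Q=0, R=0, S=1): g1=0, g2=1, g3=0, g4=1, g5=0, g6=0, g7=0, g8=0, giving Y=0. Observed 1.
Test 1: faults giving observed 1 are {g1 stuck-at-1, g2 stuck-at-0, g5 stuck-at-1, g6 stuck-at-1, g7 stuck-at-1, g8 stuck-at-1}.
Test 2 (P=1, Q=0, R=0, S=0): fault-free g1=0, g2=1, g3=0, g4=0, g5=0, g6=0, g7=0, g8=0 → 0; observed 0. Eliminates g6 stuck-at-1, g7 stuck-at-1, g8 stuck-at-1.
Test 3 (P=1, Q=1, R=1, S=0): fault-free g1=1, g2=1, g3=1, g4=1, g5=0, g6=0, g7=0, g8=0 → 0; observed 1. Eliminates g1 stuck-at-1, g2 stuck-at-0.
Only g5 stuck-at-1 is consistent with every test.

g5 stuck-at-1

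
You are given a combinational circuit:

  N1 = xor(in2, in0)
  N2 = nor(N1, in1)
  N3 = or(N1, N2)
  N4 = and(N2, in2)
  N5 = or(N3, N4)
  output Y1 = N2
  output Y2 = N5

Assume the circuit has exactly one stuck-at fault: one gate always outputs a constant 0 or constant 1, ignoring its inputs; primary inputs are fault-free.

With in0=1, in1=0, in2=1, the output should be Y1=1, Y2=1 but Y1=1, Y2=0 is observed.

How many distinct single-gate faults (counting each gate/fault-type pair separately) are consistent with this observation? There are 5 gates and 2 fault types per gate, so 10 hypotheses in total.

Fault-free: N1=0, N2=1, N3=1, N4=1, N5=1 → Y1=1, Y2=1. Observed Y1=1, Y2=0.
  N1 stuck-at-0: output Y1=1, Y2=1 ✗
  N1 stuck-at-1: output Y1=0, Y2=1 ✗
  N2 stuck-at-0: output Y1=0, Y2=0 ✗
  N2 stuck-at-1: output Y1=1, Y2=1 ✗
  N3 stuck-at-0: output Y1=1, Y2=1 ✗
  N3 stuck-at-1: output Y1=1, Y2=1 ✗
  N4 stuck-at-0: output Y1=1, Y2=1 ✗
  N4 stuck-at-1: output Y1=1, Y2=1 ✗
  N5 stuck-at-0: output Y1=1, Y2=0 ✓
  N5 stuck-at-1: output Y1=1, Y2=1 ✗
Consistent faults: {N5 stuck-at-0} — 1 in all.

1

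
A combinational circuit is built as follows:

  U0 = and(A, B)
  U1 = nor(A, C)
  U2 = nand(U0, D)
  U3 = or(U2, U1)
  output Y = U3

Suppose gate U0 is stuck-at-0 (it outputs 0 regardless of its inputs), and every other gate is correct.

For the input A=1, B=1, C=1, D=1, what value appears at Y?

1

Propagate with U0 forced: U0=0 [stuck-at-0], U1=0, U2=1, U3=1.
So Y = 1. (Without the fault it would be 0.)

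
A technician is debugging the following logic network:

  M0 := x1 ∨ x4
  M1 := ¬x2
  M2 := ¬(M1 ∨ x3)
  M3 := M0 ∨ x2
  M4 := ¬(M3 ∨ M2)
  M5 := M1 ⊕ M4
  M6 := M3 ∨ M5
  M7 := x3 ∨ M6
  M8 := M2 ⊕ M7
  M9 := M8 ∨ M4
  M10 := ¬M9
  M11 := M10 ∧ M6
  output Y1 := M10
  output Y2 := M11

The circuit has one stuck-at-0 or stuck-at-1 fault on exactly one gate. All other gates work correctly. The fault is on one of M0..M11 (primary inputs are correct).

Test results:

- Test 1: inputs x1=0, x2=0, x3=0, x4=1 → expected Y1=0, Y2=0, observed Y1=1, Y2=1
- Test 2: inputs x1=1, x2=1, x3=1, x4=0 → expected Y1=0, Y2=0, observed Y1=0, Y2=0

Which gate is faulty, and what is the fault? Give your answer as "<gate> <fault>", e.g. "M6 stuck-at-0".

Fault-free values for test 1 (x1=0, x2=0, x3=0, x4=1): M0=1, M1=1, M2=0, M3=1, M4=0, M5=1, M6=1, M7=1, M8=1, M9=1, M10=0, M11=0, giving Y1=0, Y2=0. Observed Y1=1, Y2=1.
Test 1: faults giving observed Y1=1, Y2=1 are {M1 stuck-at-0, M2 stuck-at-1, M7 stuck-at-0, M8 stuck-at-0, M9 stuck-at-0, M10 stuck-at-1}.
Test 2 (x1=1, x2=1, x3=1, x4=0): fault-free M0=1, M1=0, M2=0, M3=1, M4=0, M5=0, M6=1, M7=1, M8=1, M9=1, M10=0, M11=0 → Y1=0, Y2=0; observed Y1=0, Y2=0. Eliminates M2 stuck-at-1, M7 stuck-at-0, M8 stuck-at-0, M9 stuck-at-0, M10 stuck-at-1.
Only M1 stuck-at-0 is consistent with every test.

M1 stuck-at-0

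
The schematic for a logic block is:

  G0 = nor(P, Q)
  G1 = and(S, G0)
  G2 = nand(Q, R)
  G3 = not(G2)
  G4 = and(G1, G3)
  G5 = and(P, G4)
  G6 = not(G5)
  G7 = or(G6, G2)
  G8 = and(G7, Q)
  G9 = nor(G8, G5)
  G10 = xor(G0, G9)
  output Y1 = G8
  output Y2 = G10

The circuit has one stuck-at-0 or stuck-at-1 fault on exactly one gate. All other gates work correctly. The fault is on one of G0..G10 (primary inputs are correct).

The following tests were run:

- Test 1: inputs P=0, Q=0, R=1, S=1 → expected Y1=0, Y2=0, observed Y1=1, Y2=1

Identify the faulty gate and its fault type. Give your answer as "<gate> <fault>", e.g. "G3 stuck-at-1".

G8 stuck-at-1

Fault-free values for test 1 (P=0, Q=0, R=1, S=1): G0=1, G1=1, G2=1, G3=0, G4=0, G5=0, G6=1, G7=1, G8=0, G9=1, G10=0, giving Y1=0, Y2=0. Observed Y1=1, Y2=1.
Test 1: faults giving observed Y1=1, Y2=1 are {G8 stuck-at-1}.
Only G8 stuck-at-1 is consistent with every test.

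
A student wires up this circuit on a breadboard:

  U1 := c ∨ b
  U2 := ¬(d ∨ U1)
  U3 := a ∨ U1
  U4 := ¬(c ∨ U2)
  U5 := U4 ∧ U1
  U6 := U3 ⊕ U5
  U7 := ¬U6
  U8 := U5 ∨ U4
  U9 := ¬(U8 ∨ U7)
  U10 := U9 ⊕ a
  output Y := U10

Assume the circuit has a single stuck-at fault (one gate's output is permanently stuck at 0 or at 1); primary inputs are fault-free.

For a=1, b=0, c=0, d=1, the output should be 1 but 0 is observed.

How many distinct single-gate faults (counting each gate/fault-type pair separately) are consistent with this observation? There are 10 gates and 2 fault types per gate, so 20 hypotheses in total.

Fault-free: U1=0, U2=0, U3=1, U4=1, U5=0, U6=1, U7=0, U8=1, U9=0, U10=1 → 1. Observed 0.
  U1: none of the 2 fault types match ✗
  U2: stuck-at-1 ✓; others ✗
  U3: none of the 2 fault types match ✗
  U4: stuck-at-0 ✓; others ✗
  U5: none of the 2 fault types match ✗
  U6: none of the 2 fault types match ✗
  U7: none of the 2 fault types match ✗
  U8: stuck-at-0 ✓; others ✗
  U9: stuck-at-1 ✓; others ✗
  U10: stuck-at-0 ✓; others ✗
Consistent faults: {U2 stuck-at-1, U4 stuck-at-0, U8 stuck-at-0, U9 stuck-at-1, U10 stuck-at-0} — 5 in all.

5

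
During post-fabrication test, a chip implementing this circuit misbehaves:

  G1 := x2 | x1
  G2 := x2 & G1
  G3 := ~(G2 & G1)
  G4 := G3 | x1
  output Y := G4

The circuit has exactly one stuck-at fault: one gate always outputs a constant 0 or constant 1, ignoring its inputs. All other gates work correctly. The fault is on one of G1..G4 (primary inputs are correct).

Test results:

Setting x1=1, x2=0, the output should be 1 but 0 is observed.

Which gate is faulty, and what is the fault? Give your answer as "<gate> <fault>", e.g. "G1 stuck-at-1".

Fault-free values for test 1 (x1=1, x2=0): G1=1, G2=0, G3=1, G4=1, giving Y=1. Observed 0.
Test 1: faults giving observed 0 are {G4 stuck-at-0}.
Only G4 stuck-at-0 is consistent with every test.

G4 stuck-at-0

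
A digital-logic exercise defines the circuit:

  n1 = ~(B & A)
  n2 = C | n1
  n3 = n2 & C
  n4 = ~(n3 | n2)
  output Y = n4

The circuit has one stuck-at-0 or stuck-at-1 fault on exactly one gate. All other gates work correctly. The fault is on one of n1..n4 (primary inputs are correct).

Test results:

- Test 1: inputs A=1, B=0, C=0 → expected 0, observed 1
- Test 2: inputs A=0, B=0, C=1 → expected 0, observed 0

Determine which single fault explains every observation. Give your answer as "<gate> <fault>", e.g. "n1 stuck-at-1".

Fault-free values for test 1 (A=1, B=0, C=0): n1=1, n2=1, n3=0, n4=0, giving Y=0. Observed 1.
Test 1: faults giving observed 1 are {n1 stuck-at-0, n2 stuck-at-0, n4 stuck-at-1}.
Test 2 (A=0, B=0, C=1): fault-free n1=1, n2=1, n3=1, n4=0 → 0; observed 0. Eliminates n2 stuck-at-0, n4 stuck-at-1.
Only n1 stuck-at-0 is consistent with every test.

n1 stuck-at-0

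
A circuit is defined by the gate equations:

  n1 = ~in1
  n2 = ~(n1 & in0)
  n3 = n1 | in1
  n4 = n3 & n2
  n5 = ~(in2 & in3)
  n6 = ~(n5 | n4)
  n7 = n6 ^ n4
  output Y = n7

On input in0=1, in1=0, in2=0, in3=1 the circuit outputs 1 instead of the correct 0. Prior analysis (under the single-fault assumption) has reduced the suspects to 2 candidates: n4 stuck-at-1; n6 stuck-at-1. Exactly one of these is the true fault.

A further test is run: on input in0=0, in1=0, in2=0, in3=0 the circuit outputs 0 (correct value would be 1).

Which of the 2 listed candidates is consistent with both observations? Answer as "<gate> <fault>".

n6 stuck-at-1

Evaluate each candidate on input in0=0, in1=0, in2=0, in3=0:
  n4 stuck-at-1: n1=1, n2=1, n3=1, n4=1 [stuck-at-1], n5=1, n6=0, n7=1 → 1 — eliminated
  n6 stuck-at-1: n1=1, n2=1, n3=1, n4=1, n5=1, n6=1 [stuck-at-1], n7=0 → 0 — matches
Only n6 stuck-at-1 reproduces the observed 0.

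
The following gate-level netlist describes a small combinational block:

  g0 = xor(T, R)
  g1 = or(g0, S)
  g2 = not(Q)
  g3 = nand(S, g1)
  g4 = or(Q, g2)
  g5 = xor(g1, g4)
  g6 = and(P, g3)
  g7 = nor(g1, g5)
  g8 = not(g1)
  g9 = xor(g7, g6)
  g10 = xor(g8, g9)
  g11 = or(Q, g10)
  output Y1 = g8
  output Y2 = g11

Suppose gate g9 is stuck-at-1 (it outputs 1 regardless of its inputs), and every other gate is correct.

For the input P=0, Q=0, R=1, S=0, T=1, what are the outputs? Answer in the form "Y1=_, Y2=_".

Propagate with g9 forced: g0=0, g1=0, g2=1, g3=1, g4=1, g5=1, g6=0, g7=0, g8=1, g9=1 [stuck-at-1], g10=0, g11=0.
So the outputs are Y1=1, Y2=0. (Without the fault they would be Y1=1, Y2=1.)

Y1=1, Y2=0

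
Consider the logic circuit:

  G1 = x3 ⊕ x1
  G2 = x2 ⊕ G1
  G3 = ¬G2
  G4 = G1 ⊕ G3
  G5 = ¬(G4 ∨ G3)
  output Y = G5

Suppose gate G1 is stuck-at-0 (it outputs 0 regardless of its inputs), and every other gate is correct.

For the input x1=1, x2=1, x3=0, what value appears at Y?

Propagate with G1 forced: G1=0 [stuck-at-0], G2=1, G3=0, G4=0, G5=1.
So Y = 1. (Without the fault it would be 0.)

1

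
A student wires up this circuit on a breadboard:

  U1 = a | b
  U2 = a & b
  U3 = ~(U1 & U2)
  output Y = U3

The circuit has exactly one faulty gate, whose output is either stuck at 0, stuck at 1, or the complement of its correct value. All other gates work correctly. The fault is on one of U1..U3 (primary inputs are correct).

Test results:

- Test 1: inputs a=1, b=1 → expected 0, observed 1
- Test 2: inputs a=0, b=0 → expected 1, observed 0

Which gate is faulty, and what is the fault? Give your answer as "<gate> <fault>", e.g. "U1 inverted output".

U3 inverted output

Fault-free values for test 1 (a=1, b=1): U1=1, U2=1, U3=0, giving Y=0. Observed 1.
Test 1: faults giving observed 1 are {U1 stuck-at-0, U1 inverted output, U2 stuck-at-0, U2 inverted output, U3 stuck-at-1, U3 inverted output}.
Test 2 (a=0, b=0): fault-free U1=0, U2=0, U3=1 → 1; observed 0. Eliminates U1 stuck-at-0, U1 inverted output, U2 stuck-at-0, U2 inverted output, U3 stuck-at-1.
Only U3 inverted output is consistent with every test.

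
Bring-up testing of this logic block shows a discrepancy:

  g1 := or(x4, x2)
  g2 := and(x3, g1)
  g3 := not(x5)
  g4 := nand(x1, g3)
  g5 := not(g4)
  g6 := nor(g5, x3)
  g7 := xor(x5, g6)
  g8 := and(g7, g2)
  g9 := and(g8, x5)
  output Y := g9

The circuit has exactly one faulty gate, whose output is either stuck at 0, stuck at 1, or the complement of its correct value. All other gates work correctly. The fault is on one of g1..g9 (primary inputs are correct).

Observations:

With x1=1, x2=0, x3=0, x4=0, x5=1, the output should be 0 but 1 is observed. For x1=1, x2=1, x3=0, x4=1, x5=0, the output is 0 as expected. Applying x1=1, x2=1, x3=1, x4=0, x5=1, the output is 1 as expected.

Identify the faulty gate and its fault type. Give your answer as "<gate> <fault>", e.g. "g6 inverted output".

g8 stuck-at-1

Fault-free values for test 1 (x1=1, x2=0, x3=0, x4=0, x5=1): g1=0, g2=0, g3=0, g4=1, g5=0, g6=1, g7=0, g8=0, g9=0, giving Y=0. Observed 1.
Test 1: faults giving observed 1 are {g8 stuck-at-1, g8 inverted output, g9 stuck-at-1, g9 inverted output}.
Test 2 (x1=1, x2=1, x3=0, x4=1, x5=0): fault-free g1=1, g2=0, g3=1, g4=0, g5=1, g6=0, g7=0, g8=0, g9=0 → 0; observed 0. Eliminates g9 stuck-at-1, g9 inverted output.
Test 3 (x1=1, x2=1, x3=1, x4=0, x5=1): fault-free g1=1, g2=1, g3=0, g4=1, g5=0, g6=0, g7=1, g8=1, g9=1 → 1; observed 1. Eliminates g8 inverted output.
Only g8 stuck-at-1 is consistent with every test.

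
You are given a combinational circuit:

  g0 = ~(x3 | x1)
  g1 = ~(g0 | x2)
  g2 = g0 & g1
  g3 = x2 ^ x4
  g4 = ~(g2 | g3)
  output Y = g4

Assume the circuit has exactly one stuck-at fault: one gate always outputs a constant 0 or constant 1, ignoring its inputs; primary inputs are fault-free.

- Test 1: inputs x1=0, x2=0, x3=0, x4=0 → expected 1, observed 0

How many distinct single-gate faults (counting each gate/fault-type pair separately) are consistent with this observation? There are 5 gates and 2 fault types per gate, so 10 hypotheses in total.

Fault-free: g0=1, g1=0, g2=0, g3=0, g4=1 → 1. Observed 0.
  g0 stuck-at-0: output 1 ✗
  g0 stuck-at-1: output 1 ✗
  g1 stuck-at-0: output 1 ✗
  g1 stuck-at-1: output 0 ✓
  g2 stuck-at-0: output 1 ✗
  g2 stuck-at-1: output 0 ✓
  g3 stuck-at-0: output 1 ✗
  g3 stuck-at-1: output 0 ✓
  g4 stuck-at-0: output 0 ✓
  g4 stuck-at-1: output 1 ✗
Consistent faults: {g1 stuck-at-1, g2 stuck-at-1, g3 stuck-at-1, g4 stuck-at-0} — 4 in all.

4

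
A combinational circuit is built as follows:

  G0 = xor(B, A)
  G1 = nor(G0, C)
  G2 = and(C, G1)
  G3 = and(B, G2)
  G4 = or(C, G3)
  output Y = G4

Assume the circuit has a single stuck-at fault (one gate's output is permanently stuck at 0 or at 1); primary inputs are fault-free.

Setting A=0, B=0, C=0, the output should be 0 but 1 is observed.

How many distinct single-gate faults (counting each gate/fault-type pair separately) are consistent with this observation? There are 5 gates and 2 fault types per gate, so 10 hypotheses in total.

Fault-free: G0=0, G1=1, G2=0, G3=0, G4=0 → 0. Observed 1.
  G0 stuck-at-0: output 0 ✗
  G0 stuck-at-1: output 0 ✗
  G1 stuck-at-0: output 0 ✗
  G1 stuck-at-1: output 0 ✗
  G2 stuck-at-0: output 0 ✗
  G2 stuck-at-1: output 0 ✗
  G3 stuck-at-0: output 0 ✗
  G3 stuck-at-1: output 1 ✓
  G4 stuck-at-0: output 0 ✗
  G4 stuck-at-1: output 1 ✓
Consistent faults: {G3 stuck-at-1, G4 stuck-at-1} — 2 in all.

2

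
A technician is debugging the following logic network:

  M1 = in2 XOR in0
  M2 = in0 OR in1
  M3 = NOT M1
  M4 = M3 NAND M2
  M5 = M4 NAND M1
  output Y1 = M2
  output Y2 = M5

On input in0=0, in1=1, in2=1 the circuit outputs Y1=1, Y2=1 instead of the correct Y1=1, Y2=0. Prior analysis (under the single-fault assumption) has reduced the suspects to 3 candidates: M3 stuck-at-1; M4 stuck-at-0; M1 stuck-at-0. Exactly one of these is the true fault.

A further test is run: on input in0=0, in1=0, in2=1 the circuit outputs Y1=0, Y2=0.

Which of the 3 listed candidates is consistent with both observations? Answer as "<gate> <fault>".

M3 stuck-at-1

Evaluate each candidate on input in0=0, in1=0, in2=1:
  M3 stuck-at-1: M1=1, M2=0, M3=1 [stuck-at-1], M4=1, M5=0 → Y1=0, Y2=0 — matches
  M4 stuck-at-0: M1=1, M2=0, M3=0, M4=0 [stuck-at-0], M5=1 → Y1=0, Y2=1 — eliminated
  M1 stuck-at-0: M1=0 [stuck-at-0], M2=0, M3=1, M4=1, M5=1 → Y1=0, Y2=1 — eliminated
Only M3 stuck-at-1 reproduces the observed Y1=0, Y2=0.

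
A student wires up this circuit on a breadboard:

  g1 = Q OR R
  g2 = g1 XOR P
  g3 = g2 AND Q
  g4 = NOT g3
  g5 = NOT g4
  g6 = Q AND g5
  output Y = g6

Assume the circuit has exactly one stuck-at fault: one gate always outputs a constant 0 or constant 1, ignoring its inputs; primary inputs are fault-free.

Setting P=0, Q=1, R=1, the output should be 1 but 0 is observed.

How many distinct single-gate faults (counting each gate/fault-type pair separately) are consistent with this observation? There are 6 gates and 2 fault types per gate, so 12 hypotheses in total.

6

Fault-free: g1=1, g2=1, g3=1, g4=0, g5=1, g6=1 → 1. Observed 0.
  g1 stuck-at-0: output 0 ✓
  g1 stuck-at-1: output 1 ✗
  g2 stuck-at-0: output 0 ✓
  g2 stuck-at-1: output 1 ✗
  g3 stuck-at-0: output 0 ✓
  g3 stuck-at-1: output 1 ✗
  g4 stuck-at-0: output 1 ✗
  g4 stuck-at-1: output 0 ✓
  g5 stuck-at-0: output 0 ✓
  g5 stuck-at-1: output 1 ✗
  g6 stuck-at-0: output 0 ✓
  g6 stuck-at-1: output 1 ✗
Consistent faults: {g1 stuck-at-0, g2 stuck-at-0, g3 stuck-at-0, g4 stuck-at-1, g5 stuck-at-0, g6 stuck-at-0} — 6 in all.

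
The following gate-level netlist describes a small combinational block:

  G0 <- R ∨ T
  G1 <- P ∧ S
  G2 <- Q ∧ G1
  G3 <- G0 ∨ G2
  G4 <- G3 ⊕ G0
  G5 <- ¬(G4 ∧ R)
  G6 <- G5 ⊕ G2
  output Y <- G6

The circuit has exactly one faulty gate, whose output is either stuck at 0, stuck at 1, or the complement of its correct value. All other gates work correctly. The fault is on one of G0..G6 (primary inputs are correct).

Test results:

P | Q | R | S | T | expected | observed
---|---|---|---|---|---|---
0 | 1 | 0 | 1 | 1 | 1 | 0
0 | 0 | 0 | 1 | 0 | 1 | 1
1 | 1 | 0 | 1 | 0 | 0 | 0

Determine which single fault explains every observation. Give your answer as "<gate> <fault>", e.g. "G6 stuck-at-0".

G1 stuck-at-1

Fault-free values for test 1 (P=0, Q=1, R=0, S=1, T=1): G0=1, G1=0, G2=0, G3=1, G4=0, G5=1, G6=1, giving Y=1. Observed 0.
Test 1: faults giving observed 0 are {G1 stuck-at-1, G1 inverted output, G2 stuck-at-1, G2 inverted output, G5 stuck-at-0, G5 inverted output, G6 stuck-at-0, G6 inverted output}.
Test 2 (P=0, Q=0, R=0, S=1, T=0): fault-free G0=0, G1=0, G2=0, G3=0, G4=0, G5=1, G6=1 → 1; observed 1. Eliminates G2 stuck-at-1, G2 inverted output, G5 stuck-at-0, G5 inverted output, G6 stuck-at-0, G6 inverted output.
Test 3 (P=1, Q=1, R=0, S=1, T=0): fault-free G0=0, G1=1, G2=1, G3=1, G4=1, G5=1, G6=0 → 0; observed 0. Eliminates G1 inverted output.
Only G1 stuck-at-1 is consistent with every test.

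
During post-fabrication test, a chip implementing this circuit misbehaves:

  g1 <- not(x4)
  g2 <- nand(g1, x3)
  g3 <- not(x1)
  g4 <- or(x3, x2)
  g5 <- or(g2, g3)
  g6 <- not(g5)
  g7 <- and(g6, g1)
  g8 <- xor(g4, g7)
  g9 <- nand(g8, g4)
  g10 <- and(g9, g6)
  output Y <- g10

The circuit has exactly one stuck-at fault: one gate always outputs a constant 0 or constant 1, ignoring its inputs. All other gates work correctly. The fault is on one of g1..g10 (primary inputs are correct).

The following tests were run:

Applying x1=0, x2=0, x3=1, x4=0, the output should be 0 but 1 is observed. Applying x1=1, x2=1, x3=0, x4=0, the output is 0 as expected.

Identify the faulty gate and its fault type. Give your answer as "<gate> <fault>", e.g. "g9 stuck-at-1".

g3 stuck-at-0

Fault-free values for test 1 (x1=0, x2=0, x3=1, x4=0): g1=1, g2=0, g3=1, g4=1, g5=1, g6=0, g7=0, g8=1, g9=0, g10=0, giving Y=0. Observed 1.
Test 1: faults giving observed 1 are {g3 stuck-at-0, g5 stuck-at-0, g6 stuck-at-1, g10 stuck-at-1}.
Test 2 (x1=1, x2=1, x3=0, x4=0): fault-free g1=1, g2=1, g3=0, g4=1, g5=1, g6=0, g7=0, g8=1, g9=0, g10=0 → 0; observed 0. Eliminates g5 stuck-at-0, g6 stuck-at-1, g10 stuck-at-1.
Only g3 stuck-at-0 is consistent with every test.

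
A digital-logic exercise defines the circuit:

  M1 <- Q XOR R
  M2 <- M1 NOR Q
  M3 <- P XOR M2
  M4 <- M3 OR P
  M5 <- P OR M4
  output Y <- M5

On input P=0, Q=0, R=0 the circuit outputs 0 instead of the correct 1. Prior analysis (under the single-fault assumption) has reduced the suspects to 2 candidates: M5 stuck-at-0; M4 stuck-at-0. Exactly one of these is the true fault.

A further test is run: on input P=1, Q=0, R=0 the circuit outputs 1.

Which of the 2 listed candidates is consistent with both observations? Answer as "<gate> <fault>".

M4 stuck-at-0

Evaluate each candidate on input P=1, Q=0, R=0:
  M5 stuck-at-0: M1=0, M2=1, M3=0, M4=1, M5=0 [stuck-at-0] → 0 — eliminated
  M4 stuck-at-0: M1=0, M2=1, M3=0, M4=0 [stuck-at-0], M5=1 → 1 — matches
Only M4 stuck-at-0 reproduces the observed 1.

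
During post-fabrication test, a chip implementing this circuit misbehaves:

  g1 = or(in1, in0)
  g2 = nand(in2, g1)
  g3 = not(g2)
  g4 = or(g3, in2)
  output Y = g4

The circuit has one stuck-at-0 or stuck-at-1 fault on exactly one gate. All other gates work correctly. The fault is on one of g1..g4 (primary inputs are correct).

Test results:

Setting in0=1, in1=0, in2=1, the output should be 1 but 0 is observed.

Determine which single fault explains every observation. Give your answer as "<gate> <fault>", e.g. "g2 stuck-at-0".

Fault-free values for test 1 (in0=1, in1=0, in2=1): g1=1, g2=0, g3=1, g4=1, giving Y=1. Observed 0.
Test 1: faults giving observed 0 are {g4 stuck-at-0}.
Only g4 stuck-at-0 is consistent with every test.

g4 stuck-at-0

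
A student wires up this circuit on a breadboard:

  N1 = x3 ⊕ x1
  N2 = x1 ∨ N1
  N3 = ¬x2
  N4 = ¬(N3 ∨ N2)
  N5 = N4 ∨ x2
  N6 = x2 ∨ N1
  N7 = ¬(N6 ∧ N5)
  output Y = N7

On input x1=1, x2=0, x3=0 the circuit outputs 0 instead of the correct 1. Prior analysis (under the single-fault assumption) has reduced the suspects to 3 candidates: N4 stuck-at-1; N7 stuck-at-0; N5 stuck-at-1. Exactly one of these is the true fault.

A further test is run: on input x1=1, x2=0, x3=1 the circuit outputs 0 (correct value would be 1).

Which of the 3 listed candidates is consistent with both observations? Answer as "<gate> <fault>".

N7 stuck-at-0

Evaluate each candidate on input x1=1, x2=0, x3=1:
  N4 stuck-at-1: N1=0, N2=1, N3=1, N4=1 [stuck-at-1], N5=1, N6=0, N7=1 → 1 — eliminated
  N7 stuck-at-0: N1=0, N2=1, N3=1, N4=0, N5=0, N6=0, N7=0 [stuck-at-0] → 0 — matches
  N5 stuck-at-1: N1=0, N2=1, N3=1, N4=0, N5=1 [stuck-at-1], N6=0, N7=1 → 1 — eliminated
Only N7 stuck-at-0 reproduces the observed 0.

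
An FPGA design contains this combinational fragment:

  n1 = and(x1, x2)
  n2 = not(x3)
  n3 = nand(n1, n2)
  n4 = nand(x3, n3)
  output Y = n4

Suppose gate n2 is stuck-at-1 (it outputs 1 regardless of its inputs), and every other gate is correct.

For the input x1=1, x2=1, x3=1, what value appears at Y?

1

Propagate with n2 forced: n1=1, n2=1 [stuck-at-1], n3=0, n4=1.
So Y = 1. (Without the fault it would be 0.)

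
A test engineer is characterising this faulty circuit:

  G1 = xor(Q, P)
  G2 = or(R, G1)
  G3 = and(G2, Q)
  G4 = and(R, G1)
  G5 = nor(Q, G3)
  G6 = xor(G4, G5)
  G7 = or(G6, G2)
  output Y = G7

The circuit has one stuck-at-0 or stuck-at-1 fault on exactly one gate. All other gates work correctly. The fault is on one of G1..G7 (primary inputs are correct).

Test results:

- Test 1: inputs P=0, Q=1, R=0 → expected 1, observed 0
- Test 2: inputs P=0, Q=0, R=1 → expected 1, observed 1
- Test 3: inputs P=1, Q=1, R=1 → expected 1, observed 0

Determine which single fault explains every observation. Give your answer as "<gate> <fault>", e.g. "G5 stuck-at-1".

Fault-free values for test 1 (P=0, Q=1, R=0): G1=1, G2=1, G3=1, G4=0, G5=0, G6=0, G7=1, giving Y=1. Observed 0.
Test 1: faults giving observed 0 are {G1 stuck-at-0, G2 stuck-at-0, G7 stuck-at-0}.
Test 2 (P=0, Q=0, R=1): fault-free G1=0, G2=1, G3=0, G4=0, G5=1, G6=1, G7=1 → 1; observed 1. Eliminates G7 stuck-at-0.
Test 3 (P=1, Q=1, R=1): fault-free G1=0, G2=1, G3=1, G4=0, G5=0, G6=0, G7=1 → 1; observed 0. Eliminates G1 stuck-at-0.
Only G2 stuck-at-0 is consistent with every test.

G2 stuck-at-0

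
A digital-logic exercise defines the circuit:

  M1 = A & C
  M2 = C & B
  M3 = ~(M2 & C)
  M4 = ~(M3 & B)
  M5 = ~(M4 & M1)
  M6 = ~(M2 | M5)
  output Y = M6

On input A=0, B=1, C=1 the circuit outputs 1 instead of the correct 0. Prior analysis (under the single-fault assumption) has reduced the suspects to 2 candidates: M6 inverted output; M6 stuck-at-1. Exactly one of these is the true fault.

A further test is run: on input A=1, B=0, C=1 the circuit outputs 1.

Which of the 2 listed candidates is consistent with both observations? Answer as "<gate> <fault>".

Evaluate each candidate on input A=1, B=0, C=1:
  M6 inverted output: M1=1, M2=0, M3=1, M4=1, M5=0, M6=0 [inverted output] → 0 — eliminated
  M6 stuck-at-1: M1=1, M2=0, M3=1, M4=1, M5=0, M6=1 [stuck-at-1] → 1 — matches
Only M6 stuck-at-1 reproduces the observed 1.

M6 stuck-at-1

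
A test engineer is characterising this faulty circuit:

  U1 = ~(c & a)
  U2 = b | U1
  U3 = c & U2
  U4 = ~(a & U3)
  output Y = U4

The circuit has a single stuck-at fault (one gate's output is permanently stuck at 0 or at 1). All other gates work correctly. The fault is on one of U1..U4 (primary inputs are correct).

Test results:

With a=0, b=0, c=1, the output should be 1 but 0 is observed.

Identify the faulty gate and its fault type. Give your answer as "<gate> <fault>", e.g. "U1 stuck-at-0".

Fault-free values for test 1 (a=0, b=0, c=1): U1=1, U2=1, U3=1, U4=1, giving Y=1. Observed 0.
Test 1: faults giving observed 0 are {U4 stuck-at-0}.
Only U4 stuck-at-0 is consistent with every test.

U4 stuck-at-0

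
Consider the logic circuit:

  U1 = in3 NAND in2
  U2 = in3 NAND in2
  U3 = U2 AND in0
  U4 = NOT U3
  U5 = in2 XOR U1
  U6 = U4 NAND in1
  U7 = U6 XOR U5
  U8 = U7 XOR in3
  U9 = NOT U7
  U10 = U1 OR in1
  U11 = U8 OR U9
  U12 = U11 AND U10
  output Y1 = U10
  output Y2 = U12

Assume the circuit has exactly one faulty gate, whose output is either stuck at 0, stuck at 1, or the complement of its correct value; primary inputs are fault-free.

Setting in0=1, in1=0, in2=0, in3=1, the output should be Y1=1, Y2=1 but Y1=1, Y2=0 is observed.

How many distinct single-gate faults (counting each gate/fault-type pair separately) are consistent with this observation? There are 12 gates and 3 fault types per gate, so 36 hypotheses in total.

10

Fault-free: U1=1, U2=1, U3=1, U4=0, U5=1, U6=1, U7=0, U8=1, U9=1, U10=1, U11=1, U12=1 → Y1=1, Y2=1. Observed Y1=1, Y2=0.
  U1: none of the 3 fault types match ✗
  U2: none of the 3 fault types match ✗
  U3: none of the 3 fault types match ✗
  U4: none of the 3 fault types match ✗
  U5: stuck-at-0, inverted output ✓; others ✗
  U6: stuck-at-0, inverted output ✓; others ✗
  U7: stuck-at-1, inverted output ✓; others ✗
  U8: none of the 3 fault types match ✗
  U9: none of the 3 fault types match ✗
  U10: none of the 3 fault types match ✗
  U11: stuck-at-0, inverted output ✓; others ✗
  U12: stuck-at-0, inverted output ✓; others ✗
Consistent faults: {U5 stuck-at-0, U5 inverted output, U6 stuck-at-0, U6 inverted output, U7 stuck-at-1, U7 inverted output, U11 stuck-at-0, U11 inverted output, U12 stuck-at-0, U12 inverted output} — 10 in all.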